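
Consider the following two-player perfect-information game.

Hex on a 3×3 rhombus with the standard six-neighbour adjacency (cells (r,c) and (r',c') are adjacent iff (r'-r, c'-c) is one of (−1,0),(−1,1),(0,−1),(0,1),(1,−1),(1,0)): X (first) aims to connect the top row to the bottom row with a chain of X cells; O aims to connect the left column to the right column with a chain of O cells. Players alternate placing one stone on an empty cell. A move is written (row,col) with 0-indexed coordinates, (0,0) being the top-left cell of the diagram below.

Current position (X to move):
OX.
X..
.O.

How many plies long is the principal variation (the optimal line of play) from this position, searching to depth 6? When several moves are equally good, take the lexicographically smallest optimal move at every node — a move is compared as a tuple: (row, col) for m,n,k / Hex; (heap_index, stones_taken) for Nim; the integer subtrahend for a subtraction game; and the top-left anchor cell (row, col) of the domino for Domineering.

PV length from [OX./X../.O.]: 5 plies

ply 1, X at OX./X../.O. | (0,2)=-1→OXX/X../.O.; (1,1)=-1→OX./XX./.O.; (1,2)=+1→OX./X.X/.O.*; (2,0)=+1→OX./X../XO.; (2,2)=+1→OX./X../.OX
ply 2, O at OX./X.X/.O. | (0,2)=-1→OXO/X.X/.O.*; (1,1)=-1→OX./XOX/.O.; (2,0)=-1→OX./X.X/OO.; (2,2)=-1→OX./X.X/.OO
ply 3, X at OXO/X.X/.O. | (1,1)=+1→OXO/XXX/.O.*; (2,0)=+1→OXO/X.X/XO.; (2,2)=+1→OXO/X.X/.OX
ply 4, O at OXO/XXX/.O. | (2,0)=-1→OXO/XXX/OO.*; (2,2)=-1→OXO/XXX/.OO
ply 5, X at OXO/XXX/OO. | (2,2)=+1→OXO/XXX/OOX*
ply 6: OXO/XXX/OOX is terminal -1 (O); from OX./X../.O. depth 6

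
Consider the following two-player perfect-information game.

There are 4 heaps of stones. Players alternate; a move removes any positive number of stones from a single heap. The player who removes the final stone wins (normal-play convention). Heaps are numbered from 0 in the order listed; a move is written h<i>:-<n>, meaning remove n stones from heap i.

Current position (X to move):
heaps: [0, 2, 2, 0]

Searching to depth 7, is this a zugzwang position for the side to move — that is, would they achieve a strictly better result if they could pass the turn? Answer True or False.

zugzwang((0,2,2,0), X) = True

p1 X@[(0,2,2,0)]: h1:-1[(0,1,2,0)]-1* h1:-2[(0,0,2,0)]-1 h2:-1[(0,2,1,0)]-1 h2:-2[(0,2,0,0)]-1
p2 O@[(0,1,2,0)]: h1:-1[(0,0,2,0)]-1 h2:-1[(0,1,1,0)]+1* h2:-2[(0,1,0,0)]-1
p3 X@[(0,1,1,0)]: h1:-1[(0,0,1,0)]-1* h2:-1[(0,1,0,0)]-1
p4 O@[(0,0,1,0)]: h2:-1[(0,0,0,0)]+1*
p5 X@[(0,0,0,0)] terminal -1; root [(0,2,2,0)] d7
pass branch (O moves first from the same position):
  | p1 O@[(0,2,2,0)]: h1:-1[(0,1,2,0)]-1* h1:-2[(0,0,2,0)]-1 h2:-1[(0,2,1,0)]-1 h2:-2[(0,2,0,0)]-1
  | p2 X@[(0,1,2,0)]: h1:-1[(0,0,2,0)]-1 h2:-1[(0,1,1,0)]+1* h2:-2[(0,1,0,0)]-1
  | p3 O@[(0,1,1,0)]: h1:-1[(0,0,1,0)]-1* h2:-1[(0,1,0,0)]-1
  | p4 X@[(0,0,1,0)]: h2:-1[(0,0,0,0)]+1*
  | p5 O@[(0,0,0,0)] terminal -1; root [(0,2,2,0)] d7
X moving scores -1; X passing scores +1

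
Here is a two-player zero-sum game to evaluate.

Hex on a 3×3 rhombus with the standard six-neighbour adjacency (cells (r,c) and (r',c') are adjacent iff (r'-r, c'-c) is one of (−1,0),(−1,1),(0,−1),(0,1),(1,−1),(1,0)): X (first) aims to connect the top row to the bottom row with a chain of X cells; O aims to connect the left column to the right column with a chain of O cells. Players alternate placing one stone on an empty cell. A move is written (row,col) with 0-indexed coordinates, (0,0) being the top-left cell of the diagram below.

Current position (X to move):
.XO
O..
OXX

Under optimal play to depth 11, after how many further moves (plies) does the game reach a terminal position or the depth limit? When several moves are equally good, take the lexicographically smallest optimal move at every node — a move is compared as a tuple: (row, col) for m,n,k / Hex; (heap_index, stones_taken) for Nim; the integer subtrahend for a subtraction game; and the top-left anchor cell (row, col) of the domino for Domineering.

PV length from [.XO/O../OXX]: 1 ply

ply 1, X at .XO/O../OXX | (0,0)=-1→XXO/O../OXX; (1,1)=+1→.XO/OX./OXX*; (1,2)=-1→.XO/O.X/OXX
ply 2: .XO/OX./OXX is terminal -1 (O); from .XO/O../OXX depth 11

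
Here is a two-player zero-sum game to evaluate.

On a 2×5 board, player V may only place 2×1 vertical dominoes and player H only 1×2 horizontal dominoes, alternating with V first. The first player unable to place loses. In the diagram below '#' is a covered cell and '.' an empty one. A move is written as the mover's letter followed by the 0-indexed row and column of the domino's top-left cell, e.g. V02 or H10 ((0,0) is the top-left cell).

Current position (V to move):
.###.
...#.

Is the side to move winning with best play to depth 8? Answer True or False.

V winning at [.###./...#.]: True

p1 V@[.###./...#.]: V00[####./#..#.]+1* V04[.####/...##]-1
p2 H@[####./#..#.]: H11[####./####.]-1*
p3 V@[####./####.]: V04[#####/#####]+1*
p4 H@[#####/#####] terminal -1; root [.###./...#.] d8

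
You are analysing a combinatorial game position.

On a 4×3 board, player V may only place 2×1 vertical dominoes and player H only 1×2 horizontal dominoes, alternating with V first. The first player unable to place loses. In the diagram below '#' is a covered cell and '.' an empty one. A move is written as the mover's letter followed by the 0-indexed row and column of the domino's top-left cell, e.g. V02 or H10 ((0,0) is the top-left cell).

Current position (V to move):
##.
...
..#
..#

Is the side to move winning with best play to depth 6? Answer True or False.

V winning at [##./.../..#/..#]: True

ply 1, V at ##./.../..#/..# | V02=-1→###/..#/..#/..#; V10=+1→##./#../#.#/..#*; V11=+1→##./.#./.##/..#; V20=+1→##./.../#.#/#.#; V21=+1→##./.../.##/.##
ply 2, H at ##./#../#.#/..# | H11=-1→##./###/#.#/..#*; H30=-1→##./#../#.#/###
ply 3, V at ##./###/#.#/..# | V21=+1→##./###/###/.##*
ply 4: ##./###/###/.## is terminal -1 (H); from ##./.../..#/..# depth 6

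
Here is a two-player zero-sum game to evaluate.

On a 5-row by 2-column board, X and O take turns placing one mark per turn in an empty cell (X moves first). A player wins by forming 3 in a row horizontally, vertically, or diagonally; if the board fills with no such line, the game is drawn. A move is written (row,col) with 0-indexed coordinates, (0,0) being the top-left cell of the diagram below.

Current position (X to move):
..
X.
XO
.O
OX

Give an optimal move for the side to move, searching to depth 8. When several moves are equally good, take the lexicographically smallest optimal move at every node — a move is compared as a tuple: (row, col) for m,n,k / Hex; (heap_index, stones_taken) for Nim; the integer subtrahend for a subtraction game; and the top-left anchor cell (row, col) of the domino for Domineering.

[../X./XO/.O/OX] X move#1: (0,0):+1/X./X./XO/.O/OX*, (0,1):-1/.X/X./XO/.O/OX, (1,1):+1/../XX/XO/.O/OX, (3,0):+1/../X./XO/XO/OX
[X./X./XO/.O/OX] end (terminal -1, O#2); searched ../X./XO/.O/OX to 8

X's best at [../X./XO/.O/OX]: (0,0)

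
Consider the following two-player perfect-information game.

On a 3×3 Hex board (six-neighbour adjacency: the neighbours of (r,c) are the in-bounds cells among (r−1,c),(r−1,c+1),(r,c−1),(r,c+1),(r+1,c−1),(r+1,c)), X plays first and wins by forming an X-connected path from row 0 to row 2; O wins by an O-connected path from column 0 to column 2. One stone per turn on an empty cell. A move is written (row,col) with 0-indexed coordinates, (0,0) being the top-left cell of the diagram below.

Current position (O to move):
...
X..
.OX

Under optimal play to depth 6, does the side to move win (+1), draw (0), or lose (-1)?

p1 O@[.../X../.OX]: (0,0)[O../X../.OX]-1* (0,1)[.O./X../.OX]-1 (0,2)[..O/X../.OX]-1 (1,1)[.../XO./.OX]-1 (1,2)[.../X.O/.OX]-1 (2,0)[.../X../OOX]-1
p2 X@[O../X../.OX]: (0,1)[OX./X../.OX]+1* (0,2)[O.X/X../.OX]+1 (1,1)[O../XX./.OX]+1 (1,2)[O../X.X/.OX]+1 (2,0)[O../X../XOX]+1
p3 O@[OX./X../.OX]: (0,2)[OXO/X../.OX]-1* (1,1)[OX./XO./.OX]-1 (1,2)[OX./X.O/.OX]-1 (2,0)[OX./X../OOX]-1
p4 X@[OXO/X../.OX]: (1,1)[OXO/XX./.OX]+1* (1,2)[OXO/X.X/.OX]+1 (2,0)[OXO/X../XOX]+1
p5 O@[OXO/XX./.OX]: (1,2)[OXO/XXO/.OX]-1* (2,0)[OXO/XX./OOX]-1
p6 X@[OXO/XXO/.OX]: (2,0)[OXO/XXO/XOX]+1*
p7 O@[OXO/XXO/XOX] terminal -1; root [.../X../.OX] d6

value(.../X../.OX, O) = -1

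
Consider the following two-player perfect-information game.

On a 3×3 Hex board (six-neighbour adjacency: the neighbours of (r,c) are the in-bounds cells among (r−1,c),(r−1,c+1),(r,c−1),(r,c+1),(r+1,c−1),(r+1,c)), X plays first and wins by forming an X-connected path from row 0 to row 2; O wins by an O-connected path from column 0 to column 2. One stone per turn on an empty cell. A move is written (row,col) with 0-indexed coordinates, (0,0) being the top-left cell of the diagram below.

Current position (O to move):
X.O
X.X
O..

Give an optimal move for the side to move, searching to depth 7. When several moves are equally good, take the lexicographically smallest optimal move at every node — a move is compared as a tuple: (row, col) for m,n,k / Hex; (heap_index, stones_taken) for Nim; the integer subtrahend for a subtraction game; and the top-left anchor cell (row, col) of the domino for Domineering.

O's best at [X.O/X.X/O..]: (1,1)

ply 1, O at X.O/X.X/O.. | (0,1)=-1→XOO/X.X/O..; (1,1)=+1→X.O/XOX/O..*; (2,1)=+1→X.O/X.X/OO.; (2,2)=+1→X.O/X.X/O.O
ply 2: X.O/XOX/O.. is terminal -1 (X); from X.O/X.X/O.. depth 7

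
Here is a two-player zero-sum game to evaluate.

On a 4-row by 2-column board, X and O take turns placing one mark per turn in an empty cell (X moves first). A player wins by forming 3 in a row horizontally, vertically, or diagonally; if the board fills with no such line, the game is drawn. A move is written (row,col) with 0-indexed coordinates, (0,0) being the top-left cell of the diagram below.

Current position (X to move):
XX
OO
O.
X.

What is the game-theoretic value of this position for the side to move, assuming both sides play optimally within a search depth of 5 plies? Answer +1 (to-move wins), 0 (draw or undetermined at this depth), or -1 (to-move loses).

ply 1, X at XX/OO/O./X. | (2,1)=+0→XX/OO/OX/X.*; (3,1)=+0→XX/OO/O./XX
ply 2, O at XX/OO/OX/X. | (3,1)=+0→XX/OO/OX/XO*
ply 3: XX/OO/OX/XO is terminal +0 (X); from XX/OO/O./X. depth 5

value(XX/OO/O./X., X) = 0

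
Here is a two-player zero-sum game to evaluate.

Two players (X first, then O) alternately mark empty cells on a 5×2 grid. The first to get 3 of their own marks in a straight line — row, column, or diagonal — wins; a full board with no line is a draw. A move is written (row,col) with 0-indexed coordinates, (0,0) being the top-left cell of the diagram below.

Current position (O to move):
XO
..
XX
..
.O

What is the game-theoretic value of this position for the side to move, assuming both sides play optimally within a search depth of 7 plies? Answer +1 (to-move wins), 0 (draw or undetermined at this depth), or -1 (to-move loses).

[XO/../XX/../.O] O move#1: (1,0):+0/XO/O./XX/../.O*, (1,1):-1/XO/.O/XX/../.O, (3,0):-1/XO/../XX/O./.O, (3,1):-1/XO/../XX/.O/.O, (4,0):-1/XO/../XX/../OO
[XO/O./XX/../.O] X move#2: (1,1):+0/XO/OX/XX/../.O*, (3,0):+0/XO/O./XX/X./.O, (3,1):+0/XO/O./XX/.X/.O, (4,0):+0/XO/O./XX/../XO
[XO/OX/XX/../.O] O move#3: (3,0):-1/XO/OX/XX/O./.O, (3,1):+0/XO/OX/XX/.O/.O*, (4,0):-1/XO/OX/XX/../OO
[XO/OX/XX/.O/.O] X move#4: (3,0):+0/XO/OX/XX/XO/.O*, (4,0):+0/XO/OX/XX/.O/XO
[XO/OX/XX/XO/.O] O move#5: (4,0):+0/XO/OX/XX/XO/OO*
[XO/OX/XX/XO/OO] end (terminal +0, X#6); searched XO/../XX/../.O to 7

value(XO/../XX/../.O, O) = 0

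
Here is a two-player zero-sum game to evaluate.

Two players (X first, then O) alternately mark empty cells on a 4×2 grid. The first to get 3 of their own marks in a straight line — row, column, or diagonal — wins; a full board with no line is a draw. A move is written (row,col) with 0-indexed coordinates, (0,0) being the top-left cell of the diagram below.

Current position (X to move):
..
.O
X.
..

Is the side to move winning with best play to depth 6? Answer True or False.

p1 X@[../.O/X./..]: (0,0)[X./.O/X./..]+0 (0,1)[.X/.O/X./..]+0 (1,0)[../XO/X./..]+1* (2,1)[../.O/XX/..]+0 (3,0)[../.O/X./X.]+0 (3,1)[../.O/X./.X]+0
p2 O@[../XO/X./..]: (0,0)[O./XO/X./..]-1* (0,1)[.O/XO/X./..]-1 (2,1)[../XO/XO/..]-1 (3,0)[../XO/X./O.]-1 (3,1)[../XO/X./.O]-1
p3 X@[O./XO/X./..]: (0,1)[OX/XO/X./..]+0 (2,1)[O./XO/XX/..]+0 (3,0)[O./XO/X./X.]+1* (3,1)[O./XO/X./.X]+0
p4 O@[O./XO/X./X.] terminal -1; root [../.O/X./..] d6

X winning at [../.O/X./..]: True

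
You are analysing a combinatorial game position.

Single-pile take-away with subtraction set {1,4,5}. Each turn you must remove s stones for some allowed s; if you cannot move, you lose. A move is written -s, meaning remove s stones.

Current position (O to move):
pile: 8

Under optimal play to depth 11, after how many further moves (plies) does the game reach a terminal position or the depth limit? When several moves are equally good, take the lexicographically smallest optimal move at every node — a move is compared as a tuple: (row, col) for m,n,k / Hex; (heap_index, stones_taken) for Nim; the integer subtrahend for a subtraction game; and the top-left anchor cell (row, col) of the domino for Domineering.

p1 O@[8]: -1[7]-1* -4[4]-1 -5[3]-1
p2 X@[7]: -1[6]-1 -4[3]-1 -5[2]+1*
p3 O@[2]: -1[1]-1*
p4 X@[1]: -1[0]+1*
p5 O@[0] terminal -1; root [8] d11

PV length from [8]: 4 plies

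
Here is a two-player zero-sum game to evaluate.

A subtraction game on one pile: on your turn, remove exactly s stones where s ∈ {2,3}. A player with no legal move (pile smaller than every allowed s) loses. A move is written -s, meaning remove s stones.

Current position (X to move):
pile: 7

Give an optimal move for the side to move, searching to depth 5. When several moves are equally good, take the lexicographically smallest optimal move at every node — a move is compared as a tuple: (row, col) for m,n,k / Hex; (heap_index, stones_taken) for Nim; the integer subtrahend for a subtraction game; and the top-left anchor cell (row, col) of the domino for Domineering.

p1 X@[7]: -2[5]+1* -3[4]-1
p2 O@[5]: -2[3]-1* -3[2]-1
p3 X@[3]: -2[1]+1* -3[0]+1
p4 O@[1] terminal -1; root [7] d5

X's best at [7]: -2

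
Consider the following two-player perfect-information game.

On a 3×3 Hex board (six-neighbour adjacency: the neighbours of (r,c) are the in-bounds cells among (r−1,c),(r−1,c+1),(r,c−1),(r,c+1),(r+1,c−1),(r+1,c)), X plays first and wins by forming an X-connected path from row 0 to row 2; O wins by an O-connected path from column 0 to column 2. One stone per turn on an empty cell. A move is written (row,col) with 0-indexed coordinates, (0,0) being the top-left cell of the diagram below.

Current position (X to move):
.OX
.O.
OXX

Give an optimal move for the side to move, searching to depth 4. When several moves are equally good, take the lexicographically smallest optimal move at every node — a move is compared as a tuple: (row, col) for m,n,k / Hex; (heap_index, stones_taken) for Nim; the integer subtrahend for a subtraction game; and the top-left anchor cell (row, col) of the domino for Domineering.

[.OX/.O./OXX] X move#1: (0,0):-1/XOX/.O./OXX, (1,0):-1/.OX/XO./OXX, (1,2):+1/.OX/.OX/OXX*
[.OX/.OX/OXX] end (terminal -1, O#2); searched .OX/.O./OXX to 4

X's best at [.OX/.O./OXX]: (1,2)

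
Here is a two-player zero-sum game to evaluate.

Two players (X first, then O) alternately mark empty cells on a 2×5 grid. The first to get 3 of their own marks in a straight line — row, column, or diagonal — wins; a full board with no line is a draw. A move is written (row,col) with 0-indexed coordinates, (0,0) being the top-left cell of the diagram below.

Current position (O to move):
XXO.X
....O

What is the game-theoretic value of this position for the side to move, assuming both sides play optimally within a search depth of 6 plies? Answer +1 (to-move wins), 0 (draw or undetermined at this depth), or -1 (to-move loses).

ply 1, O at XXO.X/....O | (0,3)=+0→XXOOX/....O*; (1,0)=+0→XXO.X/O...O; (1,1)=+0→XXO.X/.O..O; (1,2)=+0→XXO.X/..O.O; (1,3)=+0→XXO.X/...OO
ply 2, X at XXOOX/....O | (1,0)=+0→XXOOX/X...O*; (1,1)=+0→XXOOX/.X..O; (1,2)=+0→XXOOX/..X.O; (1,3)=+0→XXOOX/...XO
ply 3, O at XXOOX/X...O | (1,1)=+0→XXOOX/XO..O*; (1,2)=+0→XXOOX/X.O.O; (1,3)=+0→XXOOX/X..OO
ply 4, X at XXOOX/XO..O | (1,2)=+0→XXOOX/XOX.O*; (1,3)=+0→XXOOX/XO.XO
ply 5, O at XXOOX/XOX.O | (1,3)=+0→XXOOX/XOXOO*
ply 6: XXOOX/XOXOO is terminal +0 (X); from XXO.X/....O depth 6

value(XXO.X/....O, O) = 0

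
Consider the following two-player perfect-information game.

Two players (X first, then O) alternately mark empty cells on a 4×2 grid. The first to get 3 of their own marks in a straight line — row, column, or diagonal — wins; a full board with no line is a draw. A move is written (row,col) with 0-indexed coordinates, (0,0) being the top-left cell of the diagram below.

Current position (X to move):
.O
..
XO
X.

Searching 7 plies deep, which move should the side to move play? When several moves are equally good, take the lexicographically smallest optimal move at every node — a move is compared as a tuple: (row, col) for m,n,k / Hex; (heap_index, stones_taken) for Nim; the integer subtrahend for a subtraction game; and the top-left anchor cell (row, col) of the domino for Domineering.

[.O/../XO/X.] X move#1: (0,0):-1/XO/../XO/X., (1,0):+1/.O/X./XO/X.*, (1,1):+0/.O/.X/XO/X., (3,1):-1/.O/../XO/XX
[.O/X./XO/X.] end (terminal -1, O#2); searched .O/../XO/X. to 7

X's best at [.O/../XO/X.]: (1,0)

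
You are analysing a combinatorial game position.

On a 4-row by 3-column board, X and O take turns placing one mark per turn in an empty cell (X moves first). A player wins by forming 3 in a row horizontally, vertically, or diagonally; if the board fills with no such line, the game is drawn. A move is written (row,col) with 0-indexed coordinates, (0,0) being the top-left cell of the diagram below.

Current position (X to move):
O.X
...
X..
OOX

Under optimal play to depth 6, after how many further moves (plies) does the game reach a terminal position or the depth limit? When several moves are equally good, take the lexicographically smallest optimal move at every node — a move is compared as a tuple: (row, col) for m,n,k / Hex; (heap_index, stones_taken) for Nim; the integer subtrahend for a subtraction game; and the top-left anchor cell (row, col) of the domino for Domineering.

ply 1, X at O.X/.../X../OOX | (0,1)=-1→OXX/.../X../OOX; (1,0)=+1→O.X/X../X../OOX*; (1,1)=+1→O.X/.X./X../OOX; (1,2)=+1→O.X/..X/X../OOX; (2,1)=+1→O.X/.../XX./OOX; (2,2)=+1→O.X/.../X.X/OOX
ply 2, O at O.X/X../X../OOX | (0,1)=-1→OOX/X../X../OOX*; (1,1)=-1→O.X/XO./X../OOX; (1,2)=-1→O.X/X.O/X../OOX; (2,1)=-1→O.X/X../XO./OOX; (2,2)=-1→O.X/X../X.O/OOX
ply 3, X at OOX/X../X../OOX | (1,1)=+1→OOX/XX./X../OOX*; (1,2)=+1→OOX/X.X/X../OOX; (2,1)=+1→OOX/X../XX./OOX; (2,2)=+1→OOX/X../X.X/OOX
ply 4: OOX/XX./X../OOX is terminal -1 (O); from O.X/.../X../OOX depth 6

PV length from [O.X/.../X../OOX]: 3 plies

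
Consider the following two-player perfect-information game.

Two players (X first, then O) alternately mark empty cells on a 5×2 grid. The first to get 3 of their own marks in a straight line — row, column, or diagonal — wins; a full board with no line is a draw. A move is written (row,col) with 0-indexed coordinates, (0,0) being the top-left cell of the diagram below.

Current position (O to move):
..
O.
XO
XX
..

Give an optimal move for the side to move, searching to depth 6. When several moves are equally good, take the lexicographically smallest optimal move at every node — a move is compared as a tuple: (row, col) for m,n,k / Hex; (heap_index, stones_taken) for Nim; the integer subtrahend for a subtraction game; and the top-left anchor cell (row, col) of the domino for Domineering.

p1 O@[../O./XO/XX/..]: (0,0)[O./O./XO/XX/..]-1 (0,1)[.O/O./XO/XX/..]-1 (1,1)[../OO/XO/XX/..]-1 (4,0)[../O./XO/XX/O.]+0* (4,1)[../O./XO/XX/.O]-1
p2 X@[../O./XO/XX/O.]: (0,0)[X./O./XO/XX/O.]+0* (0,1)[.X/O./XO/XX/O.]+0 (1,1)[../OX/XO/XX/O.]+0 (4,1)[../O./XO/XX/OX]+0
p3 O@[X./O./XO/XX/O.]: (0,1)[XO/O./XO/XX/O.]+0* (1,1)[X./OO/XO/XX/O.]+0 (4,1)[X./O./XO/XX/OO]+0
p4 X@[XO/O./XO/XX/O.]: (1,1)[XO/OX/XO/XX/O.]+0* (4,1)[XO/O./XO/XX/OX]-1
p5 O@[XO/OX/XO/XX/O.]: (4,1)[XO/OX/XO/XX/OO]+0*
p6 X@[XO/OX/XO/XX/OO] terminal +0; root [../O./XO/XX/..] d6

O's best at [../O./XO/XX/..]: (4,0)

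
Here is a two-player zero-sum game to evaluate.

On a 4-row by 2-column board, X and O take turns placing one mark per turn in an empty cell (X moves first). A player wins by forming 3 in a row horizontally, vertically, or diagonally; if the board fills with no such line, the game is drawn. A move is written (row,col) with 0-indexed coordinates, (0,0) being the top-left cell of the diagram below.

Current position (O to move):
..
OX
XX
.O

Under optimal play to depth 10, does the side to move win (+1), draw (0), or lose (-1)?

ply 1, O at ../OX/XX/.O | (0,0)=-1→O./OX/XX/.O; (0,1)=+0→.O/OX/XX/.O*; (3,0)=-1→../OX/XX/OO
ply 2, X at .O/OX/XX/.O | (0,0)=+0→XO/OX/XX/.O*; (3,0)=+0→.O/OX/XX/XO
ply 3, O at XO/OX/XX/.O | (3,0)=+0→XO/OX/XX/OO*
ply 4: XO/OX/XX/OO is terminal +0 (X); from ../OX/XX/.O depth 10

value(../OX/XX/.O, O) = 0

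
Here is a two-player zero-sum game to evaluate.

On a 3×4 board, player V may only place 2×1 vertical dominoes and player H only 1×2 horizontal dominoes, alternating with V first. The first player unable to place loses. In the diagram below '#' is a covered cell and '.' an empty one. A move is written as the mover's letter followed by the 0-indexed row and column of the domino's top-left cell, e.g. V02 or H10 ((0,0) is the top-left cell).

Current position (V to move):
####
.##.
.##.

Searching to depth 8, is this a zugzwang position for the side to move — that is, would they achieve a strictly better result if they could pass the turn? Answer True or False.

p1 V@[####/.##./.##.]: V10[####/###./###.]+1* V13[####/.###/.###]+1
p2 H@[####/###./###.] terminal -1; root [####/.##./.##.] d8
if V skipped the turn, H would face:
~ p1 H@[####/.##./.##.] terminal -1; root [####/.##./.##.] d8
compare (V): move=+1 vs pass=+1

zugzwang(####/.##./.##., V) = False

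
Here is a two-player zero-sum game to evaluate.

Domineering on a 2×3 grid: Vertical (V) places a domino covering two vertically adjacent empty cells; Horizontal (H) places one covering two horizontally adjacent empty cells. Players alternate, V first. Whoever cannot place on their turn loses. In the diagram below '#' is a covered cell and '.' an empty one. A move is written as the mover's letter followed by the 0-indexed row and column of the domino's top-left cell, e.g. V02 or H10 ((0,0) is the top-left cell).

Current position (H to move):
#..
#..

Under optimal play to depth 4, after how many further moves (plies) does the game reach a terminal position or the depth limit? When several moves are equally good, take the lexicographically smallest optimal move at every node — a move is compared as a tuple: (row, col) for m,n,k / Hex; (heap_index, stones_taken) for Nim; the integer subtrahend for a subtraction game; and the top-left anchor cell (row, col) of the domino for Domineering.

p1 H@[#../#..]: H01[###/#..]+1* H11[#../###]+1
p2 V@[###/#..] terminal -1; root [#../#..] d4

PV length from [#../#..]: 1 ply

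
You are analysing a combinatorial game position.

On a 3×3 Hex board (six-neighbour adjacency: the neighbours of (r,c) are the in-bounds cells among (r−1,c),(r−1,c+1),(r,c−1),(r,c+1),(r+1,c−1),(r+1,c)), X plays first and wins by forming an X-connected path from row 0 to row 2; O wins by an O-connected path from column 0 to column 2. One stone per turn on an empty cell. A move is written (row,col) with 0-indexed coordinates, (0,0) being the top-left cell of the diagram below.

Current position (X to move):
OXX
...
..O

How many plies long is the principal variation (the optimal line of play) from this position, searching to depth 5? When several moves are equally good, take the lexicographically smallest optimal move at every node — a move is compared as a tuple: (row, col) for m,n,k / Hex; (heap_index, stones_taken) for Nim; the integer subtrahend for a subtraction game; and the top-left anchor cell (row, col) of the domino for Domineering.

PV length from [OXX/.../..O]: 5 plies

[OXX/.../..O] X move#1: (1,0):+1/OXX/X../..O*, (1,1):+1/OXX/.X./..O, (1,2):+1/OXX/..X/..O, (2,0):+1/OXX/.../X.O, (2,1):+1/OXX/.../.XO
[OXX/X../..O] O move#2: (1,1):-1/OXX/XO./..O*, (1,2):-1/OXX/X.O/..O, (2,0):-1/OXX/X../O.O, (2,1):-1/OXX/X../.OO
[OXX/XO./..O] X move#3: (1,2):+1/OXX/XOX/..O*, (2,0):+1/OXX/XO./X.O, (2,1):+1/OXX/XO./.XO
[OXX/XOX/..O] O move#4: (2,0):-1/OXX/XOX/O.O*, (2,1):-1/OXX/XOX/.OO
[OXX/XOX/O.O] X move#5: (2,1):+1/OXX/XOX/OXO*
[OXX/XOX/OXO] end (terminal -1, O#6); searched OXX/.../..O to 5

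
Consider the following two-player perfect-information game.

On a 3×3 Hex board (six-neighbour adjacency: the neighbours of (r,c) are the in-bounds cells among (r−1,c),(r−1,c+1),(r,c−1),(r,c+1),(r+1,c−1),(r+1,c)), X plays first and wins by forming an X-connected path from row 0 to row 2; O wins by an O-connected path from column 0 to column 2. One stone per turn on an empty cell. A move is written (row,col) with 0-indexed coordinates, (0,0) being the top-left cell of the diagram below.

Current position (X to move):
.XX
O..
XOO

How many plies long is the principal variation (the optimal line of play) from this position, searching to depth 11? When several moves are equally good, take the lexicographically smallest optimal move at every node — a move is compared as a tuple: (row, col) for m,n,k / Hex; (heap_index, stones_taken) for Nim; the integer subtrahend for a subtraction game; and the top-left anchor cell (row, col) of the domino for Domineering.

ply 1, X at .XX/O../XOO | (0,0)=-1→XXX/O../XOO; (1,1)=+1→.XX/OX./XOO*; (1,2)=-1→.XX/O.X/XOO
ply 2: .XX/OX./XOO is terminal -1 (O); from .XX/O../XOO depth 11

PV length from [.XX/O../XOO]: 1 ply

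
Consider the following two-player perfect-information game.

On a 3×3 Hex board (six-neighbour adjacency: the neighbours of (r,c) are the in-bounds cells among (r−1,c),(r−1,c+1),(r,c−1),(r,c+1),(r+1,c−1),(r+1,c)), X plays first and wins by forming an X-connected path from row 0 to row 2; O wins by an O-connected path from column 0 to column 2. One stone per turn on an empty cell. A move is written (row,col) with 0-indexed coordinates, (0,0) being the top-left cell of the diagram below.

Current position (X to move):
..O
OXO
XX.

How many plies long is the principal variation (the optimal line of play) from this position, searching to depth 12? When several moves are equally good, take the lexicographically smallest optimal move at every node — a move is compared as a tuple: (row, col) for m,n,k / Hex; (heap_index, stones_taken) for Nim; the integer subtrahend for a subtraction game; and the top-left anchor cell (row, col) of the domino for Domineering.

PV length from [..O/OXO/XX.]: 1 ply

p1 X@[..O/OXO/XX.]: (0,0)[X.O/OXO/XX.]-1 (0,1)[.XO/OXO/XX.]+1* (2,2)[..O/OXO/XXX]-1
p2 O@[.XO/OXO/XX.] terminal -1; root [..O/OXO/XX.] d12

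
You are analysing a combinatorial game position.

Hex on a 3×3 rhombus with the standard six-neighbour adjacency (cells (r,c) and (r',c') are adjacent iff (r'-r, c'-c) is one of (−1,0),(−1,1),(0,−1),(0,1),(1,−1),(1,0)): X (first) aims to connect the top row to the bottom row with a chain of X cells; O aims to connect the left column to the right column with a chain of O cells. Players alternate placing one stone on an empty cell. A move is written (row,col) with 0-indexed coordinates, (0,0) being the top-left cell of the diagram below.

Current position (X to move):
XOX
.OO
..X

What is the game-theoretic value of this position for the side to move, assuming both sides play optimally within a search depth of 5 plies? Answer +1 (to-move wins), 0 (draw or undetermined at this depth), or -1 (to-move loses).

[XOX/.OO/..X] X move#1: (1,0):-1/XOX/XOO/..X*, (2,0):-1/XOX/.OO/X.X, (2,1):-1/XOX/.OO/.XX
[XOX/XOO/..X] O move#2: (2,0):+1/XOX/XOO/O.X*, (2,1):-1/XOX/XOO/.OX
[XOX/XOO/O.X] end (terminal -1, X#3); searched XOX/.OO/..X to 5

value(XOX/.OO/..X, X) = -1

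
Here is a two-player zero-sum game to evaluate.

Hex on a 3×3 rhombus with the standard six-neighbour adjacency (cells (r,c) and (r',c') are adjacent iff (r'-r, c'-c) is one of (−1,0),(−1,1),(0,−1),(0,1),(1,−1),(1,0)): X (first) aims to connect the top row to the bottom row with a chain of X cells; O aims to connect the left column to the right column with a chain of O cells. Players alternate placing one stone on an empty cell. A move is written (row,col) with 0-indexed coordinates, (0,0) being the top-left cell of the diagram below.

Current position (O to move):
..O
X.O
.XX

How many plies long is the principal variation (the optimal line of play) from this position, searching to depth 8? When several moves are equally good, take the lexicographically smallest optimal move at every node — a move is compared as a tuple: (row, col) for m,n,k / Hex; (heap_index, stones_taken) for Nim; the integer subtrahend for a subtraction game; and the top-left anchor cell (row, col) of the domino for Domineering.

p1 O@[..O/X.O/.XX]: (0,0)[O.O/X.O/.XX]-1* (0,1)[.OO/X.O/.XX]-1 (1,1)[..O/XOO/.XX]-1 (2,0)[..O/X.O/OXX]-1
p2 X@[O.O/X.O/.XX]: (0,1)[OXO/X.O/.XX]+1* (1,1)[O.O/XXO/.XX]-1 (2,0)[O.O/X.O/XXX]-1
p3 O@[OXO/X.O/.XX]: (1,1)[OXO/XOO/.XX]-1* (2,0)[OXO/X.O/OXX]-1
p4 X@[OXO/XOO/.XX]: (2,0)[OXO/XOO/XXX]+1*
p5 O@[OXO/XOO/XXX] terminal -1; root [..O/X.O/.XX] d8

PV length from [..O/X.O/.XX]: 4 plies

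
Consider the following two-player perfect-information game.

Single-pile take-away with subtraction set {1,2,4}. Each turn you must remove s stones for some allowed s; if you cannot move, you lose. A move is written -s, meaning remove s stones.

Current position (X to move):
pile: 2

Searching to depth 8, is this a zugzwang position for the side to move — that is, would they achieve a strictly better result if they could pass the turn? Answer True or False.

zugzwang(2, X) = False

ply 1, X at 2 | -1=-1→1; -2=+1→0*
ply 2: 0 is terminal -1 (O); from 2 depth 8
suppose X passes — search the same position with O to move:
pass> ply 1, O at 2 | -1=-1→1; -2=+1→0*
pass> ply 2: 0 is terminal -1 (X); from 2 depth 8
for X: play +1, pass -1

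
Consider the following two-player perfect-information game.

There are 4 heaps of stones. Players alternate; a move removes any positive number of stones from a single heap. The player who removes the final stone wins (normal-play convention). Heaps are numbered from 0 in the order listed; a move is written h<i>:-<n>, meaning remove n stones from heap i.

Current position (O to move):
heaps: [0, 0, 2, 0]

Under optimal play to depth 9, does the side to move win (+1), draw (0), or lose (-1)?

value((0,0,2,0), O) = +1

ply 1, O at (0,0,2,0) | h2:-1=-1→(0,0,1,0); h2:-2=+1→(0,0,0,0)*
ply 2: (0,0,0,0) is terminal -1 (X); from (0,0,2,0) depth 9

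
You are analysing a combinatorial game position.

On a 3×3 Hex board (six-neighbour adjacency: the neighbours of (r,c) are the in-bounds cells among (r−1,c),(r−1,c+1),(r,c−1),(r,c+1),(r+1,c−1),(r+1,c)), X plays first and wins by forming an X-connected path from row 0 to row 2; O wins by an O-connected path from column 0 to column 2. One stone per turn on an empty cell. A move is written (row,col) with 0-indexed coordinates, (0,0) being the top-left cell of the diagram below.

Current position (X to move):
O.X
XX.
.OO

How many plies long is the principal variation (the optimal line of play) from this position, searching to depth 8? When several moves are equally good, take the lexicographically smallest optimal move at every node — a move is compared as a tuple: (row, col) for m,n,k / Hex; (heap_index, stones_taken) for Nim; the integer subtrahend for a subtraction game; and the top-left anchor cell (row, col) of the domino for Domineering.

PV length from [O.X/XX./.OO]: 1 ply

[O.X/XX./.OO] X move#1: (0,1):-1/OXX/XX./.OO, (1,2):-1/O.X/XXX/.OO, (2,0):+1/O.X/XX./XOO*
[O.X/XX./XOO] end (terminal -1, O#2); searched O.X/XX./.OO to 8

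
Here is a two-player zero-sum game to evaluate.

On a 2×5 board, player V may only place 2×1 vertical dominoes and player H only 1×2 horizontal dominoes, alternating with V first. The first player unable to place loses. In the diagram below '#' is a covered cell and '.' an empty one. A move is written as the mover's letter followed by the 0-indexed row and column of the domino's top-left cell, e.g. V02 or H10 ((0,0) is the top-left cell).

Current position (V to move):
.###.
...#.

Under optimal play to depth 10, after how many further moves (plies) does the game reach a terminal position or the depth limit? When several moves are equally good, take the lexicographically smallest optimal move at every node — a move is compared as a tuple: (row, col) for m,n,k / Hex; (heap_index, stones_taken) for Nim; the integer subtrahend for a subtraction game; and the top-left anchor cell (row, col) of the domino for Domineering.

PV length from [.###./...#.]: 3 plies

p1 V@[.###./...#.]: V00[####./#..#.]+1* V04[.####/...##]-1
p2 H@[####./#..#.]: H11[####./####.]-1*
p3 V@[####./####.]: V04[#####/#####]+1*
p4 H@[#####/#####] terminal -1; root [.###./...#.] d10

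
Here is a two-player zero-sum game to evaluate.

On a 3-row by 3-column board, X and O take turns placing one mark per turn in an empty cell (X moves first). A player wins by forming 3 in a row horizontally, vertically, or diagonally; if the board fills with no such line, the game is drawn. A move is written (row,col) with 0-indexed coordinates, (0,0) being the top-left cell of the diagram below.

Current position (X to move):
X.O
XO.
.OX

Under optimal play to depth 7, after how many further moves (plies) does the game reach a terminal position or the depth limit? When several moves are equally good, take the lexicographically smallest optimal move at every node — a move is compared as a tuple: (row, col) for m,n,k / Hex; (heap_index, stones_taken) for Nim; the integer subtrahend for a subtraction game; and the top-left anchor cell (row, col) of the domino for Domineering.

p1 X@[X.O/XO./.OX]: (0,1)[XXO/XO./.OX]-1 (1,2)[X.O/XOX/.OX]-1 (2,0)[X.O/XO./XOX]+1*
p2 O@[X.O/XO./XOX] terminal -1; root [X.O/XO./.OX] d7

PV length from [X.O/XO./.OX]: 1 ply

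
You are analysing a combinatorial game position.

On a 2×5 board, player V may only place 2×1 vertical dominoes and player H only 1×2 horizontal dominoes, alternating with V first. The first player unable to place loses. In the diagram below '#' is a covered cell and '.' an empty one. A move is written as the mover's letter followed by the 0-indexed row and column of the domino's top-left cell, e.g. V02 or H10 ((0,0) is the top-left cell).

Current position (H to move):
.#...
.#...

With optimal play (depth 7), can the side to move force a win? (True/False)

[.#.../.#...] H move#1: H02:-1/.###./.#...*, H03:-1/.#.##/.#..., H12:-1/.#.../.###., H13:-1/.#.../.#.##
[.###./.#...] V move#2: V00:-1/####./##..., V04:+1/.####/.#..#*
[.####/.#..#] H move#3: H12:-1/.####/.####*
[.####/.####] V move#4: V00:+1/#####/#####*
[#####/#####] end (terminal -1, H#5); searched .#.../.#... to 7

H winning at [.#.../.#...]: False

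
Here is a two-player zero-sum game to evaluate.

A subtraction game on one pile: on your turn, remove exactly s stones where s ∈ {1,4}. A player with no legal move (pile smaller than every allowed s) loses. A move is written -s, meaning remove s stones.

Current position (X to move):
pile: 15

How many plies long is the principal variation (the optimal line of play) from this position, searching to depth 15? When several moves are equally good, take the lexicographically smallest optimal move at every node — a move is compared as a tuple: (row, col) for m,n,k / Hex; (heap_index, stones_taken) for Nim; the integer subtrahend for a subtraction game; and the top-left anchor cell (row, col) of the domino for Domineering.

p1 X@[15]: -1[14]-1* -4[11]-1
p2 O@[14]: -1[13]-1 -4[10]+1*
p3 X@[10]: -1[9]-1* -4[6]-1
p4 O@[9]: -1[8]-1 -4[5]+1*
p5 X@[5]: -1[4]-1* -4[1]-1
p6 O@[4]: -1[3]-1 -4[0]+1*
p7 X@[0] terminal -1; root [15] d15

PV length from [15]: 6 plies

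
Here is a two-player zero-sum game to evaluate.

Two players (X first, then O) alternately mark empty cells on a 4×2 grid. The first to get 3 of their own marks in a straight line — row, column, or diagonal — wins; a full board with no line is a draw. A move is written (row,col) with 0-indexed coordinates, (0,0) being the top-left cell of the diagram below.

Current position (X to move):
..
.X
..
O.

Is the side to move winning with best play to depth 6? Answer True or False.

p1 X@[../.X/../O.]: (0,0)[X./.X/../O.]+0 (0,1)[.X/.X/../O.]+0 (1,0)[../XX/../O.]+0 (2,0)[../.X/X./O.]+0 (2,1)[../.X/.X/O.]+1* (3,1)[../.X/../OX]+0
p2 O@[../.X/.X/O.]: (0,0)[O./.X/.X/O.]-1* (0,1)[.O/.X/.X/O.]-1 (1,0)[../OX/.X/O.]-1 (2,0)[../.X/OX/O.]-1 (3,1)[../.X/.X/OO]-1
p3 X@[O./.X/.X/O.]: (0,1)[OX/.X/.X/O.]+1* (1,0)[O./XX/.X/O.]+1 (2,0)[O./.X/XX/O.]+1 (3,1)[O./.X/.X/OX]+1
p4 O@[OX/.X/.X/O.] terminal -1; root [../.X/../O.] d6

X winning at [../.X/../O.]: True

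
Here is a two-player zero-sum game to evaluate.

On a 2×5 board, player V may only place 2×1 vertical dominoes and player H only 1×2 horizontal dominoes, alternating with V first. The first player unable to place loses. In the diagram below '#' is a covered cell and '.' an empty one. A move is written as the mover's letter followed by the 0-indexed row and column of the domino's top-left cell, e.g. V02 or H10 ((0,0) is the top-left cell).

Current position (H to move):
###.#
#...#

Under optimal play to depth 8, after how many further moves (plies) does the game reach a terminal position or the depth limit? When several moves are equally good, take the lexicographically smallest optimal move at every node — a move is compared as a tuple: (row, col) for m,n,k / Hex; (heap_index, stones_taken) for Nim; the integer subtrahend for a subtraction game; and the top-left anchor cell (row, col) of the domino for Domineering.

p1 H@[###.#/#...#]: H11[###.#/###.#]-1 H12[###.#/#.###]+1*
p2 V@[###.#/#.###] terminal -1; root [###.#/#...#] d8

PV length from [###.#/#...#]: 1 ply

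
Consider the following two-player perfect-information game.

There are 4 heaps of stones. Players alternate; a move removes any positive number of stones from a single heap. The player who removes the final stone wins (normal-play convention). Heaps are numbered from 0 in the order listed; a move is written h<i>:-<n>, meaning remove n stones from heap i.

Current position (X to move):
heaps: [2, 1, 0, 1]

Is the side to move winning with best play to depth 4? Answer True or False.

[(2,1,0,1)] X move#1: h0:-1:-1/(1,1,0,1), h0:-2:+1/(0,1,0,1)*, h1:-1:-1/(2,0,0,1), h3:-1:-1/(2,1,0,0)
[(0,1,0,1)] O move#2: h1:-1:-1/(0,0,0,1)*, h3:-1:-1/(0,1,0,0)
[(0,0,0,1)] X move#3: h3:-1:+1/(0,0,0,0)*
[(0,0,0,0)] end (terminal -1, O#4); searched (2,1,0,1) to 4

X winning at [(2,1,0,1)]: True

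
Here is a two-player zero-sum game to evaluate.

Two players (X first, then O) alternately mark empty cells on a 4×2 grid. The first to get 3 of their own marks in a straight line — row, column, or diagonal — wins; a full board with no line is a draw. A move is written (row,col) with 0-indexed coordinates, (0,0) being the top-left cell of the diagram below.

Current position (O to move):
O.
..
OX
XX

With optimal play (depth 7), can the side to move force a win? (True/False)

ply 1, O at O./../OX/XX | (0,1)=-1→OO/../OX/XX; (1,0)=+1→O./O./OX/XX*; (1,1)=+0→O./.O/OX/XX
ply 2: O./O./OX/XX is terminal -1 (X); from O./../OX/XX depth 7

O winning at [O./../OX/XX]: True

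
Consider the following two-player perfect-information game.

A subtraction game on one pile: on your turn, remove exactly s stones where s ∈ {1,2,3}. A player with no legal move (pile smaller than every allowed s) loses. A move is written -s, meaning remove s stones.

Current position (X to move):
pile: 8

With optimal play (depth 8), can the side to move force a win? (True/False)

X winning at [8]: False

ply 1, X at 8 | -1=-1→7*; -2=-1→6; -3=-1→5
ply 2, O at 7 | -1=-1→6; -2=-1→5; -3=+1→4*
ply 3, X at 4 | -1=-1→3*; -2=-1→2; -3=-1→1
ply 4, O at 3 | -1=-1→2; -2=-1→1; -3=+1→0*
ply 5: 0 is terminal -1 (X); from 8 depth 8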